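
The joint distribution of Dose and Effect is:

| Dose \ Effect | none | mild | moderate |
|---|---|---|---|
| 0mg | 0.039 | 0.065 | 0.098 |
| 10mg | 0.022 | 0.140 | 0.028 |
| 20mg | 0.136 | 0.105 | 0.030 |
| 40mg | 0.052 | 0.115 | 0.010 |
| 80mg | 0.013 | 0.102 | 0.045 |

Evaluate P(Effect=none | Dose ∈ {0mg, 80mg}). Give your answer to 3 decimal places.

0.144

P(Dose=0mg) = 0.039 + 0.065 + 0.098 = 0.202.
P(Dose=80mg) = 0.013 + 0.102 + 0.045 = 0.160.
P(Dose ∈ {0mg, 80mg}) = 0.202 + 0.160 = 0.362; P(Effect=none, Dose ∈ {0mg, 80mg}) = 0.039 + 0.013 = 0.052.
P(Effect=none | Dose ∈ {0mg, 80mg}) = 0.052/0.362 = 0.144.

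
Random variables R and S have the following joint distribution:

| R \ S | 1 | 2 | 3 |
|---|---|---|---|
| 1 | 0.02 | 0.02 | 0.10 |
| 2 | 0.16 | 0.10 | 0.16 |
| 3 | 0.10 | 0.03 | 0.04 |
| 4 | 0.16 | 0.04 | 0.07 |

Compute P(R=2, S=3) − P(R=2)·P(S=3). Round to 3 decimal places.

0.005

P(R=2) = 0.16 + 0.10 + 0.16 = 0.42.
P(S=3) = 0.10 + 0.16 + 0.04 + 0.07 = 0.37.
P(R=2, S=3) − P(R=2)P(S=3) = 0.16 − 0.42×0.37 = 0.005.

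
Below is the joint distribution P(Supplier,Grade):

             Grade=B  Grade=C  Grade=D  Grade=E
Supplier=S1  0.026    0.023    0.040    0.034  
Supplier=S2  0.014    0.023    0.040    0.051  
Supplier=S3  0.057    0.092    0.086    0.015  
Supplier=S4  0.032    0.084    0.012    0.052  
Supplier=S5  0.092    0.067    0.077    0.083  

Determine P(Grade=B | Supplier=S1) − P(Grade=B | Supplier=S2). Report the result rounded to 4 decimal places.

0.1020

P(Supplier=S1) = 0.026 + 0.023 + 0.040 + 0.034 = 0.123; P(Grade=B | Supplier=S1) = 0.026/0.123 = 0.21138.
P(Supplier=S2) = 0.014 + 0.023 + 0.040 + 0.051 = 0.128; P(Grade=B | Supplier=S2) = 0.014/0.128 = 0.10938.
Difference = 0.1020.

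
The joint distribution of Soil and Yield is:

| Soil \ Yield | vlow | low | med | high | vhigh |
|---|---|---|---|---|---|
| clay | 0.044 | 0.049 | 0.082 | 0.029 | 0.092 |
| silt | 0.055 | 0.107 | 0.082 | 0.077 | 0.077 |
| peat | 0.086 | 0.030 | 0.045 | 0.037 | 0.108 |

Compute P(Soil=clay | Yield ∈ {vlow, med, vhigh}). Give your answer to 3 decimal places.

0.325

P(Yield=vlow) = 0.044 + 0.055 + 0.086 = 0.185.
P(Yield=med) = 0.082 + 0.082 + 0.045 = 0.209.
P(Yield=vhigh) = 0.092 + 0.077 + 0.108 = 0.277.
P(Yield ∈ {vlow, med, vhigh}) = 0.185 + 0.209 + 0.277 = 0.671; P(Soil=clay, Yield ∈ {vlow, med, vhigh}) = 0.044 + 0.082 + 0.092 = 0.218.
P(Soil=clay | Yield ∈ {vlow, med, vhigh}) = 0.218/0.671 = 0.325.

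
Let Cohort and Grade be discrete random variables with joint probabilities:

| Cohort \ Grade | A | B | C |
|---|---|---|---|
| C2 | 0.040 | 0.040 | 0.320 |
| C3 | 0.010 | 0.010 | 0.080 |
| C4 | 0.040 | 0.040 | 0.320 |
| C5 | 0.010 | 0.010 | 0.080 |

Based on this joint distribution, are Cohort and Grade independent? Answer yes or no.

Every cell satisfies P(Cohort,Grade) = P(Cohort)·P(Grade). For instance P(Cohort=C4) = 0.400, P(Grade=C) = 0.800, and 0.400×0.800 = 0.320 matches the joint entry. So Cohort and Grade are independent.

yes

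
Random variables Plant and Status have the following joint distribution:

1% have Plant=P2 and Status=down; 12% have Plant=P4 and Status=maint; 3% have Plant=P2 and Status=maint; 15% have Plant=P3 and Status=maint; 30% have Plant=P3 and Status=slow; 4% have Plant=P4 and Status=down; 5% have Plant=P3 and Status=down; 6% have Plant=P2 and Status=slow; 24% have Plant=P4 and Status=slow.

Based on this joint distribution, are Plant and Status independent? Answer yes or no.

Every cell satisfies P(Plant,Status) = P(Plant)·P(Status). For instance P(Plant=P3) = 0.50, P(Status=down) = 0.10, and 0.50×0.10 = 0.05 matches the joint entry. So Plant and Status are independent.

yes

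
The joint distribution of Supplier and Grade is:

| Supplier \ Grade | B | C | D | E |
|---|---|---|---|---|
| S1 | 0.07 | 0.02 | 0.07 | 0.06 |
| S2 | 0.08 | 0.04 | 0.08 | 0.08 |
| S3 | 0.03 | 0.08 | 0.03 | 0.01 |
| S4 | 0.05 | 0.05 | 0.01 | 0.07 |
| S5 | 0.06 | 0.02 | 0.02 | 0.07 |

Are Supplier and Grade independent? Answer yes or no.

P(Supplier=S3) = 0.15 and P(Grade=C) = 0.21, so their product is 0.0315, but P(Supplier=S3, Grade=C) = 0.08. Since these differ, Supplier and Grade are not independent.

no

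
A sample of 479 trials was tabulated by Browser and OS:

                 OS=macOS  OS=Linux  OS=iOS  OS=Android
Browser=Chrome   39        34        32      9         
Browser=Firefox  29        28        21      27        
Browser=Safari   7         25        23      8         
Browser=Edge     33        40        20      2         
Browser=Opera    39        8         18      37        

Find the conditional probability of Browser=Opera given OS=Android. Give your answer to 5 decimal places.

Total with OS=Android: 9 + 27 + 8 + 2 + 37 = 83.
P(Browser=Opera | OS=Android) = 37/83 = 0.44578.

0.44578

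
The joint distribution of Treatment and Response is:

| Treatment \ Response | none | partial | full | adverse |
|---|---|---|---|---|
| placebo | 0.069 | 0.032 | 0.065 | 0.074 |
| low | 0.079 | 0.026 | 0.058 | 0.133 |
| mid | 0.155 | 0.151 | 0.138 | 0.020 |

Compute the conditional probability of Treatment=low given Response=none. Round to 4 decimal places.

P(Response=none) = 0.069 + 0.079 + 0.155 = 0.303.
P(Treatment=low | Response=none) = 0.079/0.303 = 0.2607.

0.2607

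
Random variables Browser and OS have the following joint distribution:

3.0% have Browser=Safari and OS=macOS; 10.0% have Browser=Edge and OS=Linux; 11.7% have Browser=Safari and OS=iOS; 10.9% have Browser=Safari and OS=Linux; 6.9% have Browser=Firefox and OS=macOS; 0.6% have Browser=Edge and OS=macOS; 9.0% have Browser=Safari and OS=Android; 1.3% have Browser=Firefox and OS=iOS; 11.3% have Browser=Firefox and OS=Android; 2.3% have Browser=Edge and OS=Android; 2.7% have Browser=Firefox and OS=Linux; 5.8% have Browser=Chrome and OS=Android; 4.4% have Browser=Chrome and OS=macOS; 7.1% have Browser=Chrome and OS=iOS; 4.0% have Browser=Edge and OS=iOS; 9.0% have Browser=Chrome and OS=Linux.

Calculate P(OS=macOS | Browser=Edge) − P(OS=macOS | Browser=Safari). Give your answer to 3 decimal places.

P(Browser=Edge) = 0.006 + 0.100 + 0.040 + 0.023 = 0.169; P(OS=macOS | Browser=Edge) = 0.006/0.169 = 0.0355.
P(Browser=Safari) = 0.030 + 0.109 + 0.117 + 0.090 = 0.346; P(OS=macOS | Browser=Safari) = 0.030/0.346 = 0.0867.
Difference = -0.051.

-0.051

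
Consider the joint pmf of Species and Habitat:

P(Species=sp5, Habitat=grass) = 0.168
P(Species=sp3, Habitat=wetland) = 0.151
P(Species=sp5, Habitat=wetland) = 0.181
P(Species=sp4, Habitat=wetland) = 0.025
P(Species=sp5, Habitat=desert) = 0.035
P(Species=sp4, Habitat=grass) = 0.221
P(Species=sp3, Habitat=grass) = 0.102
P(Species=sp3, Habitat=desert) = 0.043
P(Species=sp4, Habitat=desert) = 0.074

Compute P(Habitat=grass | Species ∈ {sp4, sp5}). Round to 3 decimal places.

0.553

P(Species=sp4) = 0.221 + 0.025 + 0.074 = 0.320.
P(Species=sp5) = 0.168 + 0.181 + 0.035 = 0.384.
P(Species ∈ {sp4, sp5}) = 0.320 + 0.384 = 0.704; P(Habitat=grass, Species ∈ {sp4, sp5}) = 0.221 + 0.168 = 0.389.
P(Habitat=grass | Species ∈ {sp4, sp5}) = 0.389/0.704 = 0.553.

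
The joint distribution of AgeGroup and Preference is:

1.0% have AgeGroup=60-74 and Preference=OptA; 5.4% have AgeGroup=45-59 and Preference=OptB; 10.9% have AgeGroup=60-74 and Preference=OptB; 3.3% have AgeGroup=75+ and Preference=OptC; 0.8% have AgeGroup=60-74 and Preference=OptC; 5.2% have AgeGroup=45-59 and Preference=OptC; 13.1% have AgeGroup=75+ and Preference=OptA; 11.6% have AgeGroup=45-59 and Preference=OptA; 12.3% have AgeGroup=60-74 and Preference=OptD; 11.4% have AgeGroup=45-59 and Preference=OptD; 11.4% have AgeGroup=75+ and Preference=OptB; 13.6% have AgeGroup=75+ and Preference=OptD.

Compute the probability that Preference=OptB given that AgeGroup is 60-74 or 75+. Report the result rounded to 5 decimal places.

0.33584

P(AgeGroup=60-74) = 0.010 + 0.109 + 0.008 + 0.123 = 0.250.
P(AgeGroup=75+) = 0.131 + 0.114 + 0.033 + 0.136 = 0.414.
P(AgeGroup ∈ {60-74, 75+}) = 0.250 + 0.414 = 0.664; P(Preference=OptB, AgeGroup ∈ {60-74, 75+}) = 0.109 + 0.114 = 0.223.
P(Preference=OptB | AgeGroup ∈ {60-74, 75+}) = 0.223/0.664 = 0.33584.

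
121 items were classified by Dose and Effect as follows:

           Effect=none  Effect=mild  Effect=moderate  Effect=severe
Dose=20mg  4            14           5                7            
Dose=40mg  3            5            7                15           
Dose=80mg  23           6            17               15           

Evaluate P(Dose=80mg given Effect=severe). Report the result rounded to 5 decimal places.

0.40541

Total with Effect=severe: 7 + 15 + 15 = 37.
P(Dose=80mg | Effect=severe) = 15/37 = 0.40541.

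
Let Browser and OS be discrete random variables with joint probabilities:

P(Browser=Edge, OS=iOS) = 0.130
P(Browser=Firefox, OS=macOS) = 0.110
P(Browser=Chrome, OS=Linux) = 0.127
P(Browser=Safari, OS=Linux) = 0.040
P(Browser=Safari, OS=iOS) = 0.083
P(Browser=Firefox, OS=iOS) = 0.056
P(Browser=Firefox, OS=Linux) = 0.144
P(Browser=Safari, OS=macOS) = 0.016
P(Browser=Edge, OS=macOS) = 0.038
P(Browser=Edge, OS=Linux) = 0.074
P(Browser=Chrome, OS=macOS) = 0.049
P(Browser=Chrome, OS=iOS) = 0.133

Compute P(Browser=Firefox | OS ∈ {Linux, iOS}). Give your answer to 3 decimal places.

P(OS=Linux) = 0.127 + 0.144 + 0.040 + 0.074 = 0.385.
P(OS=iOS) = 0.133 + 0.056 + 0.083 + 0.130 = 0.402.
P(OS ∈ {Linux, iOS}) = 0.385 + 0.402 = 0.787; P(Browser=Firefox, OS ∈ {Linux, iOS}) = 0.144 + 0.056 = 0.200.
P(Browser=Firefox | OS ∈ {Linux, iOS}) = 0.200/0.787 = 0.254.

0.254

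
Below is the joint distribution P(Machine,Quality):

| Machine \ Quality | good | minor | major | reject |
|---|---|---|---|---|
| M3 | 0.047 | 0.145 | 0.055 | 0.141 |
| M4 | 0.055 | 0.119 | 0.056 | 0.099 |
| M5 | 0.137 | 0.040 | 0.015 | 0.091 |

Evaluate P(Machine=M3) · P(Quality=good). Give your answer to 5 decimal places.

0.09273

P(Machine=M3) = 0.047 + 0.145 + 0.055 + 0.141 = 0.388.
P(Quality=good) = 0.047 + 0.055 + 0.137 = 0.239.
Product: 0.388 × 0.239 = 0.09273.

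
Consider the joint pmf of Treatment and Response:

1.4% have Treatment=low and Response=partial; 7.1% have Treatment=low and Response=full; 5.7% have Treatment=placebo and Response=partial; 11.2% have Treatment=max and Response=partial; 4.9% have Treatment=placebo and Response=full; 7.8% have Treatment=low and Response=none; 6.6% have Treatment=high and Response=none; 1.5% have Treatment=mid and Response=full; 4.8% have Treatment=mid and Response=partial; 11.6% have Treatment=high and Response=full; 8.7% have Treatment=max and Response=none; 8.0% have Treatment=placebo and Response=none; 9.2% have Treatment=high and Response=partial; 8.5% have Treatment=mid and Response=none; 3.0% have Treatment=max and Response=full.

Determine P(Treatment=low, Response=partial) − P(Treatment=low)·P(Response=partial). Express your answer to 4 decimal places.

P(Treatment=low) = 0.078 + 0.014 + 0.071 = 0.163.
P(Response=partial) = 0.057 + 0.014 + 0.048 + 0.092 + 0.112 = 0.323.
P(Treatment=low, Response=partial) − P(Treatment=low)P(Response=partial) = 0.014 − 0.163×0.323 = -0.0386.

-0.0386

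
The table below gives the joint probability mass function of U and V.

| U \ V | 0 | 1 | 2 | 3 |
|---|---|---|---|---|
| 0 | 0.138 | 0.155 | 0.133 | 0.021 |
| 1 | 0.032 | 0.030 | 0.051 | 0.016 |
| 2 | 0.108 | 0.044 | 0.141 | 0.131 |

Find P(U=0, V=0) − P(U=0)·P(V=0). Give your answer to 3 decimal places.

0.014

P(U=0) = 0.138 + 0.155 + 0.133 + 0.021 = 0.447.
P(V=0) = 0.138 + 0.032 + 0.108 = 0.278.
P(U=0, V=0) − P(U=0)P(V=0) = 0.138 − 0.447×0.278 = 0.014.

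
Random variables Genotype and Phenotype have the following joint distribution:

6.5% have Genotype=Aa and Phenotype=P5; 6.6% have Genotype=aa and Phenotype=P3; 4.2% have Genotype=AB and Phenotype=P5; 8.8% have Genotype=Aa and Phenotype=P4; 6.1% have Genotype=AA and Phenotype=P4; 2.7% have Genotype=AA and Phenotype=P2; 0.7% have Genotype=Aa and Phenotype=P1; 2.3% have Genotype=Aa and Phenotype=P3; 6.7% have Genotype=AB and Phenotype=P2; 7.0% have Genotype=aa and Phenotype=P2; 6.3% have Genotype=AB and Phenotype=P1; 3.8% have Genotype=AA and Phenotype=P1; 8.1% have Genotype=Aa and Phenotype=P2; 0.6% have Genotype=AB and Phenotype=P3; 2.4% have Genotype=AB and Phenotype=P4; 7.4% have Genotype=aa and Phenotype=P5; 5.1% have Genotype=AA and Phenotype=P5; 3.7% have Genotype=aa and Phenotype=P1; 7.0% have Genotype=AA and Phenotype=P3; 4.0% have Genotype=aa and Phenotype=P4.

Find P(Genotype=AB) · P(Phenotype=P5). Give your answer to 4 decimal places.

P(Genotype=AB) = 0.063 + 0.067 + 0.006 + 0.024 + 0.042 = 0.202.
P(Phenotype=P5) = 0.051 + 0.065 + 0.074 + 0.042 = 0.232.
Product: 0.202 × 0.232 = 0.0469.

0.0469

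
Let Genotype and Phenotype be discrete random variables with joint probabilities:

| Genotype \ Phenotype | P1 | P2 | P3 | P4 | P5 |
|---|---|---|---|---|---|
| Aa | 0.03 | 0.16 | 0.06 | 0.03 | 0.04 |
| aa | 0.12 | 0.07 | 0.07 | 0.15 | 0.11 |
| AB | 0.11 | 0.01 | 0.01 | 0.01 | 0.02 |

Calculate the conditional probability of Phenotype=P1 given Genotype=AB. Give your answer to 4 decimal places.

0.6875

P(Genotype=AB) = 0.11 + 0.01 + 0.01 + 0.01 + 0.02 = 0.16.
P(Phenotype=P1 | Genotype=AB) = 0.11/0.16 = 0.6875.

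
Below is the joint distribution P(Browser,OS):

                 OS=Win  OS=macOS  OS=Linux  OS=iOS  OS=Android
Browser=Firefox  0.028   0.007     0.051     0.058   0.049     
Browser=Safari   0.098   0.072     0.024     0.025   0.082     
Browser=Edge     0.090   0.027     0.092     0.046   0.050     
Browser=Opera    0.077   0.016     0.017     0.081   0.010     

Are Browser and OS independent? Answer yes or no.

no

P(Browser=Opera) = 0.201 and P(OS=iOS) = 0.210, so their product is 0.04221, but P(Browser=Opera, OS=iOS) = 0.081. Since these differ, Browser and OS are not independent.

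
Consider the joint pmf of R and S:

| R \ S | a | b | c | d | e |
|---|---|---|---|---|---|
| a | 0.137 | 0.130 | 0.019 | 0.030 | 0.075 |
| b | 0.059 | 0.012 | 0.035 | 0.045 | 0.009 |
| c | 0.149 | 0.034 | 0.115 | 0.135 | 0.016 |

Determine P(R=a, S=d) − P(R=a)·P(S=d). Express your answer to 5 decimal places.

P(R=a) = 0.137 + 0.130 + 0.019 + 0.030 + 0.075 = 0.391.
P(S=d) = 0.030 + 0.045 + 0.135 = 0.210.
P(R=a, S=d) − P(R=a)P(S=d) = 0.030 − 0.391×0.210 = -0.05211.

-0.05211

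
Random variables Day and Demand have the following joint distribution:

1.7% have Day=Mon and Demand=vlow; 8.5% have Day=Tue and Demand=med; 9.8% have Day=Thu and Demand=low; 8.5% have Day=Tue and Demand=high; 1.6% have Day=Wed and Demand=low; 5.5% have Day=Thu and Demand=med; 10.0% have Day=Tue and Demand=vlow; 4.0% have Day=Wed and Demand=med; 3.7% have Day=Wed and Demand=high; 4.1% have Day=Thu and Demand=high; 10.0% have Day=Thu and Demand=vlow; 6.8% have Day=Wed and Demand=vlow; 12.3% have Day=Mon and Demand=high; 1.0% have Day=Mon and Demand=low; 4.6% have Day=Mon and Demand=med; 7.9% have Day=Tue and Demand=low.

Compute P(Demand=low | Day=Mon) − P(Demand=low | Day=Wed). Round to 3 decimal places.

P(Day=Mon) = 0.017 + 0.010 + 0.046 + 0.123 = 0.196; P(Demand=low | Day=Mon) = 0.010/0.196 = 0.0510.
P(Day=Wed) = 0.068 + 0.016 + 0.040 + 0.037 = 0.161; P(Demand=low | Day=Wed) = 0.016/0.161 = 0.0994.
Difference = -0.048.

-0.048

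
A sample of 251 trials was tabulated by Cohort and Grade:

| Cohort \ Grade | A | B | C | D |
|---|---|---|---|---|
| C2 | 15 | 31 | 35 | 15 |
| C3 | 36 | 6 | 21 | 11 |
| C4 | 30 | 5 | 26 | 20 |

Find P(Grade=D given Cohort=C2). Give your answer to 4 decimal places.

Total with Cohort=C2: 15 + 31 + 35 + 15 = 96.
P(Grade=D | Cohort=C2) = 15/96 = 0.1563.

0.1563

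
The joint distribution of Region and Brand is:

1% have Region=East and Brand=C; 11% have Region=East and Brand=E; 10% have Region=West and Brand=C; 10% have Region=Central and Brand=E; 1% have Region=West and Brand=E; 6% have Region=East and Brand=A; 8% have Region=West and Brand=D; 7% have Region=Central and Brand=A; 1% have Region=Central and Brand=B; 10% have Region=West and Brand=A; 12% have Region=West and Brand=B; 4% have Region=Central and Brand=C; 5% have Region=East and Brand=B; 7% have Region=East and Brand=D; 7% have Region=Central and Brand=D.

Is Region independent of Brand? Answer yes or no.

no

P(Region=West) = 0.41 and P(Brand=E) = 0.22, so their product is 0.0902, but P(Region=West, Brand=E) = 0.01. Since these differ, Region and Brand are not independent.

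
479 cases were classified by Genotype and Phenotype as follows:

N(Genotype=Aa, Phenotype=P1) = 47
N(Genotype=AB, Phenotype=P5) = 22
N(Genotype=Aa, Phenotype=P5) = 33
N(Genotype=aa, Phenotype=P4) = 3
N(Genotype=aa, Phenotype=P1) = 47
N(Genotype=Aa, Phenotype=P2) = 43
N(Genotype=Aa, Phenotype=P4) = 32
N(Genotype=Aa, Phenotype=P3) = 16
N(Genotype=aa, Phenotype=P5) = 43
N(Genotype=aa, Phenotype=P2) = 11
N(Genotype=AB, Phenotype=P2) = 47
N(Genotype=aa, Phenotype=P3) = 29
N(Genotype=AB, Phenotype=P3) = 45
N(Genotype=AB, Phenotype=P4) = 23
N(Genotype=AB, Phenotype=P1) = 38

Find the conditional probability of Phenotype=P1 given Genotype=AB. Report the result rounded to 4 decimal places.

Total with Genotype=AB: 38 + 47 + 45 + 23 + 22 = 175.
P(Phenotype=P1 | Genotype=AB) = 38/175 = 0.2171.

0.2171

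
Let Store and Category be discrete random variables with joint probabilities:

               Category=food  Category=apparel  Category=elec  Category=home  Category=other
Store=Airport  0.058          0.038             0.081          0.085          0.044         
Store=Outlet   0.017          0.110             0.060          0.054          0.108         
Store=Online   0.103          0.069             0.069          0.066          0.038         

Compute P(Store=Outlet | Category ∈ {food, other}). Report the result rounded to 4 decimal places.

0.3397

P(Category=food) = 0.058 + 0.017 + 0.103 = 0.178.
P(Category=other) = 0.044 + 0.108 + 0.038 = 0.190.
P(Category ∈ {food, other}) = 0.178 + 0.190 = 0.368; P(Store=Outlet, Category ∈ {food, other}) = 0.017 + 0.108 = 0.125.
P(Store=Outlet | Category ∈ {food, other}) = 0.125/0.368 = 0.3397.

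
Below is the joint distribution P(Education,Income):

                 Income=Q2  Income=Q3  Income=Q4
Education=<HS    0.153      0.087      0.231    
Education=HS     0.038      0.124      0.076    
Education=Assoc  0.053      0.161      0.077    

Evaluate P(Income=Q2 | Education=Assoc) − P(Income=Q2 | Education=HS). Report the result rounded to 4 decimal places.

0.0225

P(Education=Assoc) = 0.053 + 0.161 + 0.077 = 0.291; P(Income=Q2 | Education=Assoc) = 0.053/0.291 = 0.18213.
P(Education=HS) = 0.038 + 0.124 + 0.076 = 0.238; P(Income=Q2 | Education=HS) = 0.038/0.238 = 0.15966.
Difference = 0.0225.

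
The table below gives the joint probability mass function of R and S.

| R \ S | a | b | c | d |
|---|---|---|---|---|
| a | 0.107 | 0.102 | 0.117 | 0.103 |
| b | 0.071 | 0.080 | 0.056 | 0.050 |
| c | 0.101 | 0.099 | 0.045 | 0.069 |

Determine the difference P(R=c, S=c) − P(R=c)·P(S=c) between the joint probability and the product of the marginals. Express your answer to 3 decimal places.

P(R=c) = 0.101 + 0.099 + 0.045 + 0.069 = 0.314.
P(S=c) = 0.117 + 0.056 + 0.045 = 0.218.
P(R=c, S=c) − P(R=c)P(S=c) = 0.045 − 0.314×0.218 = -0.023.

-0.023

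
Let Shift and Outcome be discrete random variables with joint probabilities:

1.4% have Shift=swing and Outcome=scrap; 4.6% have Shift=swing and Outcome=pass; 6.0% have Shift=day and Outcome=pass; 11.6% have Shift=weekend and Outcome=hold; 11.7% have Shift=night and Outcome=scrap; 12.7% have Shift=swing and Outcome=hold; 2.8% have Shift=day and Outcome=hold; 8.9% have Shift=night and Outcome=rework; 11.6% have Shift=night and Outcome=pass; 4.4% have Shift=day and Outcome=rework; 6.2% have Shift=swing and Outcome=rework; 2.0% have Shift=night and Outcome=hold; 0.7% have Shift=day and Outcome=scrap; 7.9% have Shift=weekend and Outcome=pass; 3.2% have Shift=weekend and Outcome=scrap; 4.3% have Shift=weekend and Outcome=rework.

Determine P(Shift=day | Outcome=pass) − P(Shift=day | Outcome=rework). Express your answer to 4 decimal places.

P(Outcome=pass) = 0.060 + 0.046 + 0.116 + 0.079 = 0.301; P(Shift=day | Outcome=pass) = 0.060/0.301 = 0.19934.
P(Outcome=rework) = 0.044 + 0.062 + 0.089 + 0.043 = 0.238; P(Shift=day | Outcome=rework) = 0.044/0.238 = 0.18487.
Difference = 0.0145.

0.0145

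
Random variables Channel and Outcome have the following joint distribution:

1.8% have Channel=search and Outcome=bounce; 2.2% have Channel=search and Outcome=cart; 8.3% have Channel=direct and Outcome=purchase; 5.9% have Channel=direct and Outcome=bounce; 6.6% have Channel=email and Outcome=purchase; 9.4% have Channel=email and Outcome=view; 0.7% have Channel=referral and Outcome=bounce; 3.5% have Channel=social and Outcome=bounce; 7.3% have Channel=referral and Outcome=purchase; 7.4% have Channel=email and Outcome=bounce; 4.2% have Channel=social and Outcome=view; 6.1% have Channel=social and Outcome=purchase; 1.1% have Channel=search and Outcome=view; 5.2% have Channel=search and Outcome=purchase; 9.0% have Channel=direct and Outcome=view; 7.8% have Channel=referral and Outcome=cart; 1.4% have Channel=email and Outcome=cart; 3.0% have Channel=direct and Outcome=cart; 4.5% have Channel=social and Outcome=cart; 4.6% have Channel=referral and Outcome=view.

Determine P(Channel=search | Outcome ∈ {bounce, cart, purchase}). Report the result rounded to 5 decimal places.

0.12831

P(Outcome=bounce) = 0.074 + 0.018 + 0.035 + 0.059 + 0.007 = 0.193.
P(Outcome=cart) = 0.014 + 0.022 + 0.045 + 0.030 + 0.078 = 0.189.
P(Outcome=purchase) = 0.066 + 0.052 + 0.061 + 0.083 + 0.073 = 0.335.
P(Outcome ∈ {bounce, cart, purchase}) = 0.193 + 0.189 + 0.335 = 0.717; P(Channel=search, Outcome ∈ {bounce, cart, purchase}) = 0.018 + 0.022 + 0.052 = 0.092.
P(Channel=search | Outcome ∈ {bounce, cart, purchase}) = 0.092/0.717 = 0.12831.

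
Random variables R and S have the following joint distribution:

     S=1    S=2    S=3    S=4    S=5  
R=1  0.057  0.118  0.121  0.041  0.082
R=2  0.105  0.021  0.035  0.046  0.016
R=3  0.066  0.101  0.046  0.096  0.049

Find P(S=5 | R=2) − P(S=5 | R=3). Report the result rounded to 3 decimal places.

P(R=2) = 0.105 + 0.021 + 0.035 + 0.046 + 0.016 = 0.223; P(S=5 | R=2) = 0.016/0.223 = 0.0717.
P(R=3) = 0.066 + 0.101 + 0.046 + 0.096 + 0.049 = 0.358; P(S=5 | R=3) = 0.049/0.358 = 0.1369.
Difference = -0.065.

-0.065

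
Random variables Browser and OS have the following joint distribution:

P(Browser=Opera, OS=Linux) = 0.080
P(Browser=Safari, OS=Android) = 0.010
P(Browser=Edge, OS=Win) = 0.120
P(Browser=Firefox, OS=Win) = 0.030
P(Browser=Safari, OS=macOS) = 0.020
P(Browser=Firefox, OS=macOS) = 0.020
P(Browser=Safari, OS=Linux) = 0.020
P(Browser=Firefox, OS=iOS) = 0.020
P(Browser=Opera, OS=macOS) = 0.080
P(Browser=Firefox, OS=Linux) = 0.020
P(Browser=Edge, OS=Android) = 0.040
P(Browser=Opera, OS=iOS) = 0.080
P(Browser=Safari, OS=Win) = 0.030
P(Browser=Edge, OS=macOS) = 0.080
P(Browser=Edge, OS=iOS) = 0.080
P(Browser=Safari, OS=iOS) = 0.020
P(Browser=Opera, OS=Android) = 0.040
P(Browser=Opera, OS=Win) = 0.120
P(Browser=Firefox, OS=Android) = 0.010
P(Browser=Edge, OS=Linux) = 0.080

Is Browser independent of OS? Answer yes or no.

yes

Every cell satisfies P(Browser,OS) = P(Browser)·P(OS). For instance P(Browser=Edge) = 0.400, P(OS=Win) = 0.300, and 0.400×0.300 = 0.120 matches the joint entry. So Browser and OS are independent.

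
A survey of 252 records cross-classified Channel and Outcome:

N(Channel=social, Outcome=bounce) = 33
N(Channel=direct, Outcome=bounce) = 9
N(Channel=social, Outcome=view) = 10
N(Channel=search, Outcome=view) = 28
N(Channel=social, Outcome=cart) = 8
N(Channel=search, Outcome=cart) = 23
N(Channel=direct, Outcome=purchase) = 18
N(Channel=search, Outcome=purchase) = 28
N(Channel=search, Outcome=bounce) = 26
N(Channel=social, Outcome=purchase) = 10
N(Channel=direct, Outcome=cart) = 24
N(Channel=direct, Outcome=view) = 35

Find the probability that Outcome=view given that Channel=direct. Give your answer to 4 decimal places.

0.4070

Total with Channel=direct: 9 + 35 + 24 + 18 = 86.
P(Outcome=view | Channel=direct) = 35/86 = 0.4070.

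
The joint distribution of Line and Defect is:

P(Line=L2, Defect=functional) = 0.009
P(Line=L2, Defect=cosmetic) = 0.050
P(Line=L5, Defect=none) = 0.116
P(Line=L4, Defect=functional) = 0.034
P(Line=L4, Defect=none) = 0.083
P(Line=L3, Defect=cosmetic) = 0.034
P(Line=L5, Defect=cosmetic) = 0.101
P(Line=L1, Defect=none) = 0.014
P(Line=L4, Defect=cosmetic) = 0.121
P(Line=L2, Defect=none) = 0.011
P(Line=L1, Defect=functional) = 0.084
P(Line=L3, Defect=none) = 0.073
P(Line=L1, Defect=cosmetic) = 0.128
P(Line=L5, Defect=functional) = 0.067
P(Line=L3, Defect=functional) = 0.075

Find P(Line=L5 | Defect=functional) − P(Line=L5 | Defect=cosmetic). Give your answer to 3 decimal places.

0.016

P(Defect=functional) = 0.084 + 0.009 + 0.075 + 0.034 + 0.067 = 0.269; P(Line=L5 | Defect=functional) = 0.067/0.269 = 0.2491.
P(Defect=cosmetic) = 0.128 + 0.050 + 0.034 + 0.121 + 0.101 = 0.434; P(Line=L5 | Defect=cosmetic) = 0.101/0.434 = 0.2327.
Difference = 0.016.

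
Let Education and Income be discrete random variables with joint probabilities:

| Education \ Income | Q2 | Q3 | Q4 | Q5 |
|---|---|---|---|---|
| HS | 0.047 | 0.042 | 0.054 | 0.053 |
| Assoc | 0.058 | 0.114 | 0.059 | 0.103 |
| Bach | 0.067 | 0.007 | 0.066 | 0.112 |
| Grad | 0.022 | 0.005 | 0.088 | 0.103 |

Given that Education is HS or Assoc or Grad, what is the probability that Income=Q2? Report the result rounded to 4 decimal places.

0.1698

P(Education=HS) = 0.047 + 0.042 + 0.054 + 0.053 = 0.196.
P(Education=Assoc) = 0.058 + 0.114 + 0.059 + 0.103 = 0.334.
P(Education=Grad) = 0.022 + 0.005 + 0.088 + 0.103 = 0.218.
P(Education ∈ {HS, Assoc, Grad}) = 0.196 + 0.334 + 0.218 = 0.748; P(Income=Q2, Education ∈ {HS, Assoc, Grad}) = 0.047 + 0.058 + 0.022 = 0.127.
P(Income=Q2 | Education ∈ {HS, Assoc, Grad}) = 0.127/0.748 = 0.1698.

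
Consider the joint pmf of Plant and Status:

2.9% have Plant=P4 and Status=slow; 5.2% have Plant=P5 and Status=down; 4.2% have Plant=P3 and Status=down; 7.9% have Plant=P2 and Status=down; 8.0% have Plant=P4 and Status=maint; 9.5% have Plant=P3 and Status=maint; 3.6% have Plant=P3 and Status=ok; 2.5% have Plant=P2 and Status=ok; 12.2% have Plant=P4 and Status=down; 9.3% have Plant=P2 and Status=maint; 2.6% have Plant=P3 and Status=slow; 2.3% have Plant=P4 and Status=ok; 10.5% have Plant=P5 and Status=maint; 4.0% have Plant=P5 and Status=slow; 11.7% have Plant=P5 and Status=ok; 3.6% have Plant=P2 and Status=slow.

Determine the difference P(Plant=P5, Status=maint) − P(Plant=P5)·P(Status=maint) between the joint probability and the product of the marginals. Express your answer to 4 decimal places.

P(Plant=P5) = 0.117 + 0.040 + 0.052 + 0.105 = 0.314.
P(Status=maint) = 0.093 + 0.095 + 0.080 + 0.105 = 0.373.
P(Plant=P5, Status=maint) − P(Plant=P5)P(Status=maint) = 0.105 − 0.314×0.373 = -0.0121.

-0.0121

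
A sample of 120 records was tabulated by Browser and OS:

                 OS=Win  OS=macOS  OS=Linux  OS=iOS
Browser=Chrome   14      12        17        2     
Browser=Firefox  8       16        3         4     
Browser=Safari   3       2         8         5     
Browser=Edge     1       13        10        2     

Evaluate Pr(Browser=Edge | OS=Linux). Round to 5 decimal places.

0.26316

Total with OS=Linux: 17 + 3 + 8 + 10 = 38.
P(Browser=Edge | OS=Linux) = 10/38 = 0.26316.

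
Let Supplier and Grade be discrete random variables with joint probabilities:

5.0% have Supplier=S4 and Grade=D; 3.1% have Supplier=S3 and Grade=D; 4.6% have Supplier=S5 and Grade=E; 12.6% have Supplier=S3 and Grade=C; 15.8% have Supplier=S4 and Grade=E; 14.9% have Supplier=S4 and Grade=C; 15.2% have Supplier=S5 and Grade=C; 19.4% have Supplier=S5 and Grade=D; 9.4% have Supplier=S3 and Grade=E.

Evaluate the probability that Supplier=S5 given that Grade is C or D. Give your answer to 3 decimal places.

P(Grade=C) = 0.126 + 0.149 + 0.152 = 0.427.
P(Grade=D) = 0.031 + 0.050 + 0.194 = 0.275.
P(Grade ∈ {C, D}) = 0.427 + 0.275 = 0.702; P(Supplier=S5, Grade ∈ {C, D}) = 0.152 + 0.194 = 0.346.
P(Supplier=S5 | Grade ∈ {C, D}) = 0.346/0.702 = 0.493.

0.493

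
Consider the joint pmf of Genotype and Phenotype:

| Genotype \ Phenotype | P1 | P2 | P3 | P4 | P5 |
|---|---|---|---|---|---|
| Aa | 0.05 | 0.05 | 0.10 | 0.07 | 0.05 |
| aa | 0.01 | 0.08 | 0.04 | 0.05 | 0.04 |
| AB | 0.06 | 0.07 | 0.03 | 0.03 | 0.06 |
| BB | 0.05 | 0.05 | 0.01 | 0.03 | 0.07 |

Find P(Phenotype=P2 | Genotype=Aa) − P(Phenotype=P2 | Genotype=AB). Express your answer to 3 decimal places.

P(Genotype=Aa) = 0.05 + 0.05 + 0.10 + 0.07 + 0.05 = 0.32; P(Phenotype=P2 | Genotype=Aa) = 0.05/0.32 = 0.1563.
P(Genotype=AB) = 0.06 + 0.07 + 0.03 + 0.03 + 0.06 = 0.25; P(Phenotype=P2 | Genotype=AB) = 0.07/0.25 = 0.2800.
Difference = -0.124.

-0.124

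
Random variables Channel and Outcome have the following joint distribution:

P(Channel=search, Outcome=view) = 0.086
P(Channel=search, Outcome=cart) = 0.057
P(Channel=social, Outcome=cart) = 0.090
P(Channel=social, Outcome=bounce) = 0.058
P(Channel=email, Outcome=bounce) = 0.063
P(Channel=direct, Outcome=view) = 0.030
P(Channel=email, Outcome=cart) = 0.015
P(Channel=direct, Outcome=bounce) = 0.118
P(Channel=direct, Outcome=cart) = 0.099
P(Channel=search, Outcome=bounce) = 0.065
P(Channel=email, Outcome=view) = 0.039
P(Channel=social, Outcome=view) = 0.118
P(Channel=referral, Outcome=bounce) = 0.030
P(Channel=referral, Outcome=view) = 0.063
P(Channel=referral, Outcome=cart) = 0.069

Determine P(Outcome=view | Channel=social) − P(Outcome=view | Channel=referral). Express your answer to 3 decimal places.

0.055

P(Channel=social) = 0.058 + 0.118 + 0.090 = 0.266; P(Outcome=view | Channel=social) = 0.118/0.266 = 0.4436.
P(Channel=referral) = 0.030 + 0.063 + 0.069 = 0.162; P(Outcome=view | Channel=referral) = 0.063/0.162 = 0.3889.
Difference = 0.055.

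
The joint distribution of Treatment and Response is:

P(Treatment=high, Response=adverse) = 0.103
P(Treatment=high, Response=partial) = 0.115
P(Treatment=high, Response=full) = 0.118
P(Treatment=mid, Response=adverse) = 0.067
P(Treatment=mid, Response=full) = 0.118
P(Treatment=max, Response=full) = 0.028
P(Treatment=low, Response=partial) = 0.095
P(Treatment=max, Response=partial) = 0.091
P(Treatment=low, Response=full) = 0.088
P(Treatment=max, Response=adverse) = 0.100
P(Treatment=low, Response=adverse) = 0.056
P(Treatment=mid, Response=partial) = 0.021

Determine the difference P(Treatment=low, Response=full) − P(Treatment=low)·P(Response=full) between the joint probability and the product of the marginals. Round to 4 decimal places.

P(Treatment=low) = 0.095 + 0.088 + 0.056 = 0.239.
P(Response=full) = 0.088 + 0.118 + 0.118 + 0.028 = 0.352.
P(Treatment=low, Response=full) − P(Treatment=low)P(Response=full) = 0.088 − 0.239×0.352 = 0.0039.

0.0039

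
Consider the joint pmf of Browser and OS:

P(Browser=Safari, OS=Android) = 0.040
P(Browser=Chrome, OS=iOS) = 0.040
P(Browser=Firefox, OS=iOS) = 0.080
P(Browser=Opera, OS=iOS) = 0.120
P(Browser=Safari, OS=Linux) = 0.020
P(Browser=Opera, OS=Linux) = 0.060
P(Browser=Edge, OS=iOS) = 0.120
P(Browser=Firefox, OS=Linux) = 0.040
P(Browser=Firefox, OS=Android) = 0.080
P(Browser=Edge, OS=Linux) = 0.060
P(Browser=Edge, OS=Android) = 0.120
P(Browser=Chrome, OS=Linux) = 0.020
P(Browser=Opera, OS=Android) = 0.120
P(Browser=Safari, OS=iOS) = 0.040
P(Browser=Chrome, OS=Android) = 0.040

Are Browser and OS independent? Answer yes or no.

Every cell satisfies P(Browser,OS) = P(Browser)·P(OS). For instance P(Browser=Firefox) = 0.200, P(OS=Linux) = 0.200, and 0.200×0.200 = 0.040 matches the joint entry. So Browser and OS are independent.

yes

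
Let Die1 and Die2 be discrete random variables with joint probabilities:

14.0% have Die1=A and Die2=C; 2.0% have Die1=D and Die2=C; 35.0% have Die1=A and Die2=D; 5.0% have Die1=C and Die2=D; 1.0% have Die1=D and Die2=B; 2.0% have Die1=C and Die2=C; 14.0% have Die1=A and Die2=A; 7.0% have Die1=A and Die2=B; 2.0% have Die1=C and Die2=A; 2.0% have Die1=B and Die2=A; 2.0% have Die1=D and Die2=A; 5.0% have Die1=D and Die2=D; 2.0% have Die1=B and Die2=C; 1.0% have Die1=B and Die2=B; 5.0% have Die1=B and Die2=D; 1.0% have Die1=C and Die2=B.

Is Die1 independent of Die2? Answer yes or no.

yes

Every cell satisfies P(Die1,Die2) = P(Die1)·P(Die2). For instance P(Die1=C) = 0.100, P(Die2=C) = 0.200, and 0.100×0.200 = 0.020 matches the joint entry. So Die1 and Die2 are independent.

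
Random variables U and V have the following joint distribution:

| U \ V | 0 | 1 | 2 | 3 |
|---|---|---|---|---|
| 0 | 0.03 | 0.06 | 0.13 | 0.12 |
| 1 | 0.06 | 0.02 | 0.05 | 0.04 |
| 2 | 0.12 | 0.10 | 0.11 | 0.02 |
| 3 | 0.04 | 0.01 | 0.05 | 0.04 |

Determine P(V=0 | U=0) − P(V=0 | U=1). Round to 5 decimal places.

-0.26471

P(U=0) = 0.03 + 0.06 + 0.13 + 0.12 = 0.34; P(V=0 | U=0) = 0.03/0.34 = 0.088235.
P(U=1) = 0.06 + 0.02 + 0.05 + 0.04 = 0.17; P(V=0 | U=1) = 0.06/0.17 = 0.352941.
Difference = -0.26471.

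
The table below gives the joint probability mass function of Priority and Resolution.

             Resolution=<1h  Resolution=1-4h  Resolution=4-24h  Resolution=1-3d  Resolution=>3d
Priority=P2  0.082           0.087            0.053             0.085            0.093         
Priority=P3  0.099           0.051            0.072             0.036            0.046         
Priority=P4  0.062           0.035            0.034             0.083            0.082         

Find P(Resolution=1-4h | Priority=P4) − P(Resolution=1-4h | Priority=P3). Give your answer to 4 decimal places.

P(Priority=P4) = 0.062 + 0.035 + 0.034 + 0.083 + 0.082 = 0.296; P(Resolution=1-4h | Priority=P4) = 0.035/0.296 = 0.11824.
P(Priority=P3) = 0.099 + 0.051 + 0.072 + 0.036 + 0.046 = 0.304; P(Resolution=1-4h | Priority=P3) = 0.051/0.304 = 0.16776.
Difference = -0.0495.

-0.0495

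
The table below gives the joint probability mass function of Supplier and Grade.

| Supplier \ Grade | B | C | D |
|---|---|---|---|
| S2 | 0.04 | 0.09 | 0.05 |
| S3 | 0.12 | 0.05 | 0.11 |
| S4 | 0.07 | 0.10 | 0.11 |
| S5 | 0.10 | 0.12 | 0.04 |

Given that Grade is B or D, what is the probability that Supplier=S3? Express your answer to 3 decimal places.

P(Grade=B) = 0.04 + 0.12 + 0.07 + 0.10 = 0.33.
P(Grade=D) = 0.05 + 0.11 + 0.11 + 0.04 = 0.31.
P(Grade ∈ {B, D}) = 0.33 + 0.31 = 0.64; P(Supplier=S3, Grade ∈ {B, D}) = 0.12 + 0.11 = 0.23.
P(Supplier=S3 | Grade ∈ {B, D}) = 0.23/0.64 = 0.359.

0.359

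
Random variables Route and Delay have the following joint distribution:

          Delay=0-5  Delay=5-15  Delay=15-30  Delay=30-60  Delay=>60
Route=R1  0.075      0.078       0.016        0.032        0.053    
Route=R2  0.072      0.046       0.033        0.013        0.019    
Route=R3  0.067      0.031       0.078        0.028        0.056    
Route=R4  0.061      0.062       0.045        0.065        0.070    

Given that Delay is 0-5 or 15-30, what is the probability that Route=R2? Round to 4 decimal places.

0.2349

P(Delay=0-5) = 0.075 + 0.072 + 0.067 + 0.061 = 0.275.
P(Delay=15-30) = 0.016 + 0.033 + 0.078 + 0.045 = 0.172.
P(Delay ∈ {0-5, 15-30}) = 0.275 + 0.172 = 0.447; P(Route=R2, Delay ∈ {0-5, 15-30}) = 0.072 + 0.033 = 0.105.
P(Route=R2 | Delay ∈ {0-5, 15-30}) = 0.105/0.447 = 0.2349.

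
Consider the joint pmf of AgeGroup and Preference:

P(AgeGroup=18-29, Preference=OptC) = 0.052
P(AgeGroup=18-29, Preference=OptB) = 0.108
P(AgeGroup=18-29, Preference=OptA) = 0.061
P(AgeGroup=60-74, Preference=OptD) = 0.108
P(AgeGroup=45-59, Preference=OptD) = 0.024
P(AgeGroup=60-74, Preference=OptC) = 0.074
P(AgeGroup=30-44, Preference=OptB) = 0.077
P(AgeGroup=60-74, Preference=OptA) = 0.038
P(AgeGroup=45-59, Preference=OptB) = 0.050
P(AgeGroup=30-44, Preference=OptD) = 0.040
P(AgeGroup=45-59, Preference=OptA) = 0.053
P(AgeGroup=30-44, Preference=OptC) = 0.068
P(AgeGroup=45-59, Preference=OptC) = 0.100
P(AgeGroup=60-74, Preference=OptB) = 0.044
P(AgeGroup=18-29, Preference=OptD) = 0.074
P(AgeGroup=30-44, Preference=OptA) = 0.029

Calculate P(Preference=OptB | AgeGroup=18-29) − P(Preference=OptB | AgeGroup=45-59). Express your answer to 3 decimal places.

0.146

P(AgeGroup=18-29) = 0.061 + 0.108 + 0.052 + 0.074 = 0.295; P(Preference=OptB | AgeGroup=18-29) = 0.108/0.295 = 0.3661.
P(AgeGroup=45-59) = 0.053 + 0.050 + 0.100 + 0.024 = 0.227; P(Preference=OptB | AgeGroup=45-59) = 0.050/0.227 = 0.2203.
Difference = 0.146.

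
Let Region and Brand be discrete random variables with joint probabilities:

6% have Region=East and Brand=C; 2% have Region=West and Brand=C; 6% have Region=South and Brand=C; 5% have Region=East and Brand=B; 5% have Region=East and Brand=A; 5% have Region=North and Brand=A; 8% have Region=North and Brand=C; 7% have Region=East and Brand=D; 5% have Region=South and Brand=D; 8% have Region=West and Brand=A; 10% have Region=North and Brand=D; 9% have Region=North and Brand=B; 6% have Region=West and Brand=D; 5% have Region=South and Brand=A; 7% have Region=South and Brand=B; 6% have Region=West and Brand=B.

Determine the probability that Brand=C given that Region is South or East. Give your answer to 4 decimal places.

0.2609

P(Region=South) = 0.05 + 0.07 + 0.06 + 0.05 = 0.23.
P(Region=East) = 0.05 + 0.05 + 0.06 + 0.07 = 0.23.
P(Region ∈ {South, East}) = 0.23 + 0.23 = 0.46; P(Brand=C, Region ∈ {South, East}) = 0.06 + 0.06 = 0.12.
P(Brand=C | Region ∈ {South, East}) = 0.12/0.46 = 0.2609.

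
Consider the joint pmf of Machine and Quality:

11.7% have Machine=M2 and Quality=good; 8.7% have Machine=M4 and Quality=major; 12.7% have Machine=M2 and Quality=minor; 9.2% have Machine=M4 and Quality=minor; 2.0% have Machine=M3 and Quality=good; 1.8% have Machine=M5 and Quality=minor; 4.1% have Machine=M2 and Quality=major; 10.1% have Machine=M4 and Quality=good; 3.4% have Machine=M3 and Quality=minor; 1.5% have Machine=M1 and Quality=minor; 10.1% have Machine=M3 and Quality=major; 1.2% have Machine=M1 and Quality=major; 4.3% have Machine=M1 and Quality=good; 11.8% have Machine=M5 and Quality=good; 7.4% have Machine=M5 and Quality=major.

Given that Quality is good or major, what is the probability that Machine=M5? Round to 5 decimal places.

P(Quality=good) = 0.043 + 0.117 + 0.020 + 0.101 + 0.118 = 0.399.
P(Quality=major) = 0.012 + 0.041 + 0.101 + 0.087 + 0.074 = 0.315.
P(Quality ∈ {good, major}) = 0.399 + 0.315 = 0.714; P(Machine=M5, Quality ∈ {good, major}) = 0.118 + 0.074 = 0.192.
P(Machine=M5 | Quality ∈ {good, major}) = 0.192/0.714 = 0.26891.

0.26891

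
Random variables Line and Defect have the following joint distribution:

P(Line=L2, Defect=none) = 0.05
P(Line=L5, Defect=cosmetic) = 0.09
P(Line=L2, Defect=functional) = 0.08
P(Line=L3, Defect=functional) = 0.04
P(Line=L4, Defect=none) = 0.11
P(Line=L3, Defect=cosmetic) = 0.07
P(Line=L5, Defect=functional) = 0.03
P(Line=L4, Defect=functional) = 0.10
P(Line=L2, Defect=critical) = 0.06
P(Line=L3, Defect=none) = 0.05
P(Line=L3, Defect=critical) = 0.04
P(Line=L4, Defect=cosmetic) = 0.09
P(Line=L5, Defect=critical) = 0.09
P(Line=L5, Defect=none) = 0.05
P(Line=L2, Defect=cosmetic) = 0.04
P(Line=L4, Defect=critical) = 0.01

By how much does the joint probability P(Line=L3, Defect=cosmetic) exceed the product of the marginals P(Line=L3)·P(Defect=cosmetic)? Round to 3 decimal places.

0.012

P(Line=L3) = 0.05 + 0.07 + 0.04 + 0.04 = 0.20.
P(Defect=cosmetic) = 0.04 + 0.07 + 0.09 + 0.09 = 0.29.
P(Line=L3, Defect=cosmetic) − P(Line=L3)P(Defect=cosmetic) = 0.07 − 0.20×0.29 = 0.012.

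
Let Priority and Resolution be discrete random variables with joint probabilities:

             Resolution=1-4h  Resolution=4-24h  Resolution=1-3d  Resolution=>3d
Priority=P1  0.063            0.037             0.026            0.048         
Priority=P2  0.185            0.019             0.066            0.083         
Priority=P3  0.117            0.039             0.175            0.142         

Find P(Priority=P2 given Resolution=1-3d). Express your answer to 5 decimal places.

P(Resolution=1-3d) = 0.026 + 0.066 + 0.175 = 0.267.
P(Priority=P2 | Resolution=1-3d) = 0.066/0.267 = 0.24719.

0.24719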